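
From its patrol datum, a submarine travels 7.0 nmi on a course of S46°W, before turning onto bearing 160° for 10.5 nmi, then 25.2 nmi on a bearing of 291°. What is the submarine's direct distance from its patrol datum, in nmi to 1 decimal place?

Leg 1 (S46°W, 7.0 nmi): east 7.0 sin 226° = -5.04, north 7.0 cos 226° = -4.86
Leg 2 (160°, 10.5 nmi): east 10.5 sin 160° = 3.59, north 10.5 cos 160° = -9.87
Leg 3 (291°, 25.2 nmi): east 25.2 sin 291° = -23.53, north 25.2 cos 291° = 9.03
Net: -24.97 east, -5.70 north. Distance = √((-24.97)² + (-5.70)²) = 25.612 nmi.

25.6 nmi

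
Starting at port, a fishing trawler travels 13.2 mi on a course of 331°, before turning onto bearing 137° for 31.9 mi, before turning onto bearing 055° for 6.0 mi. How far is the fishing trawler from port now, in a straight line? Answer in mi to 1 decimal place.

21.9 mi

Leg 1 (331°, 13.2 mi): east 13.2 sin 331° = -6.40, north 13.2 cos 331° = 11.54
Leg 2 (137°, 31.9 mi): east 31.9 sin 137° = 21.76, north 31.9 cos 137° = -23.33
Leg 3 (055°, 6.0 mi): east 6.0 sin 55° = 4.91, north 6.0 cos 55° = 3.44
Net: 20.27 east, -8.34 north. Distance = √((20.27)² + (-8.34)²) = 21.921 mi.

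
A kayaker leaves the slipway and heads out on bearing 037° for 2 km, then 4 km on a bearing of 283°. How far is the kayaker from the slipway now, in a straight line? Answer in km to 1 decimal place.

Leg 1 (037°, 2 km): east 2 sin 37° = 1.20, north 2 cos 37° = 1.60
Leg 2 (283°, 4 km): east 4 sin 283° = -3.90, north 4 cos 283° = 0.90
Net: -2.69 east, 2.50 north. Distance = √((-2.69)² + (2.50)²) = 3.673 km.

3.7 km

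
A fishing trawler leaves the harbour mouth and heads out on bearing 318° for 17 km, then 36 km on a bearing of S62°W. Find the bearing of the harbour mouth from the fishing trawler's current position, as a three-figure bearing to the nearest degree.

084°

Leg 1 (318°, 17 km): east 17 sin 318° = -11.38, north 17 cos 318° = 12.63
Leg 2 (S62°W, 36 km): east 36 sin 242° = -31.79, north 36 cos 242° = -16.90
Net displacement: -43.16 east, -4.27 north. Direction back to start is (43.16, 4.27): bearing = atan2(43.16, 4.27) mod 360° = 84.35° ≈ 084°.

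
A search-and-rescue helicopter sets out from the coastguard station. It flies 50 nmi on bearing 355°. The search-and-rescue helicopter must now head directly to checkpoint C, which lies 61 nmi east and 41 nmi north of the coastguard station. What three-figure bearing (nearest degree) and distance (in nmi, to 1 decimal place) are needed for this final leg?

Leg 1 (355°, 50 nmi): east 50 sin 355° = -4.36, north 50 cos 355° = 49.81
Current position: (-4.36, 49.81). Target: (61, 41). Remaining: Δeast = 65.36, Δnorth = -8.81.
Bearing = atan2(65.36, -8.81) mod 360° = 97.68°; distance = √((65.36)² + (-8.81)²) = 65.949 nmi.

098°, 65.9 nmi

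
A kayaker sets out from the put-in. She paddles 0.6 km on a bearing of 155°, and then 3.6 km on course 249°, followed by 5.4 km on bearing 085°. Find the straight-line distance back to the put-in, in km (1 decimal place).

Leg 1 (155°, 0.6 km): east 0.6 sin 155° = 0.25, north 0.6 cos 155° = -0.54
Leg 2 (249°, 3.6 km): east 3.6 sin 249° = -3.36, north 3.6 cos 249° = -1.29
Leg 3 (085°, 5.4 km): east 5.4 sin 85° = 5.38, north 5.4 cos 85° = 0.47
Net: 2.27 east, -1.36 north. Distance = √((2.27)² + (-1.36)²) = 2.650 km.

2.6 km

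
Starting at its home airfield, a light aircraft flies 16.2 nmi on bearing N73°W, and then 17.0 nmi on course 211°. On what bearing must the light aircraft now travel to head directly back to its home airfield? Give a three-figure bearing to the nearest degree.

068°

Leg 1 (N73°W, 16.2 nmi): east 16.2 sin 287° = -15.49, north 16.2 cos 287° = 4.74
Leg 2 (211°, 17.0 nmi): east 17.0 sin 211° = -8.76, north 17.0 cos 211° = -14.57
Net displacement: -24.25 east, -9.84 north. Direction back to start is (24.25, 9.84): bearing = atan2(24.25, 9.84) mod 360° = 67.92° ≈ 068°.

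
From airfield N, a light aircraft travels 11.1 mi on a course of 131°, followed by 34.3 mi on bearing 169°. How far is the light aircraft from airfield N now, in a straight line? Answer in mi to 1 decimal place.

Leg 1 (131°, 11.1 mi): east 11.1 sin 131° = 8.38, north 11.1 cos 131° = -7.28
Leg 2 (169°, 34.3 mi): east 34.3 sin 169° = 6.54, north 34.3 cos 169° = -33.67
Net: 14.92 east, -40.95 north. Distance = √((14.92)² + (-40.95)²) = 43.586 mi.

43.6 mi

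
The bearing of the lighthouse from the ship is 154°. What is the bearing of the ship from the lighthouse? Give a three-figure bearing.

Back-bearing = 154° + 180° = 334°.

334°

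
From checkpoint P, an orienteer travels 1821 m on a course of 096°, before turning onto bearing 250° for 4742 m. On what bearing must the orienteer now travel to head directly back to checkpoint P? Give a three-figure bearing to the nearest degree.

Leg 1 (096°, 1821 m): east 1821 sin 96° = 1811.02, north 1821 cos 96° = -190.35
Leg 2 (250°, 4742 m): east 4742 sin 250° = -4456.02, north 4742 cos 250° = -1621.86
Net displacement: -2645.00 east, -1812.21 north. Direction back to start is (2645.00, 1812.21): bearing = atan2(2645.00, 1812.21) mod 360° = 55.58° ≈ 056°.

056°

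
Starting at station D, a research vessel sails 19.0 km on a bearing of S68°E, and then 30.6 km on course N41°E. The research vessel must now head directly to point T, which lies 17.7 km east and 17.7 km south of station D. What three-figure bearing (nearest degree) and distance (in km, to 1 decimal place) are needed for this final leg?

211°, 39.2 km

Leg 1 (S68°E, 19.0 km): east 19.0 sin 112° = 17.62, north 19.0 cos 112° = -7.12
Leg 2 (N41°E, 30.6 km): east 30.6 sin 41° = 20.08, north 30.6 cos 41° = 23.09
Current position: (37.69, 15.98). Target: (17.7, -17.7). Remaining: Δeast = -19.99, Δnorth = -33.68.
Bearing = atan2(-19.99, -33.68) mod 360° = 210.70°; distance = √((-19.99)² + (-33.68)²) = 39.164 km.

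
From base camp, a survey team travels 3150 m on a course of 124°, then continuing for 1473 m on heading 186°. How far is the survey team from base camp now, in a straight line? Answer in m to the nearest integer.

4056 m

Leg 1 (124°, 3150 m): east 3150 sin 124° = 2611.47, north 3150 cos 124° = -1761.46
Leg 2 (186°, 1473 m): east 1473 sin 186° = -153.97, north 1473 cos 186° = -1464.93
Net: 2457.50 east, -3226.39 north. Distance = √((2457.50)² + (-3226.39)²) = 4055.722 m.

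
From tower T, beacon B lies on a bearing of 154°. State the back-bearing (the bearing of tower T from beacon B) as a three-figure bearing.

Back-bearing = 154° + 180° = 334°.

334°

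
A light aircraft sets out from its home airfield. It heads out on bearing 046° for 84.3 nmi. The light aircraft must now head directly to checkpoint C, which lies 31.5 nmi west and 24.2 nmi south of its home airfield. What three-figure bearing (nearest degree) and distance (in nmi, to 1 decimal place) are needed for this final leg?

228°, 123.9 nmi

Leg 1 (046°, 84.3 nmi): east 84.3 sin 46° = 60.64, north 84.3 cos 46° = 58.56
Current position: (60.64, 58.56). Target: (-31.5, -24.2). Remaining: Δeast = -92.14, Δnorth = -82.76.
Bearing = atan2(-92.14, -82.76) mod 360° = 228.07°; distance = √((-92.14)² + (-82.76)²) = 123.851 nmi.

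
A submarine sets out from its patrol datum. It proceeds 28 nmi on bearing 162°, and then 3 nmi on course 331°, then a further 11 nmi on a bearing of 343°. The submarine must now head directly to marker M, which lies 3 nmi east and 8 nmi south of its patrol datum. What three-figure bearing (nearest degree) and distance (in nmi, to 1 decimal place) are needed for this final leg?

350°, 5.6 nmi

Leg 1 (162°, 28 nmi): east 28 sin 162° = 8.65, north 28 cos 162° = -26.63
Leg 2 (331°, 3 nmi): east 3 sin 331° = -1.45, north 3 cos 331° = 2.62
Leg 3 (343°, 11 nmi): east 11 sin 343° = -3.22, north 11 cos 343° = 10.52
Current position: (3.98, -13.49). Target: (3, -8). Remaining: Δeast = -0.98, Δnorth = 5.49.
Bearing = atan2(-0.98, 5.49) mod 360° = 349.85°; distance = √((-0.98)² + (5.49)²) = 5.574 nmi.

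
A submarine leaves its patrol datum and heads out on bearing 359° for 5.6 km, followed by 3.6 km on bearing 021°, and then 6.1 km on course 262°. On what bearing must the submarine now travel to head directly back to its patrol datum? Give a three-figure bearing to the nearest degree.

149°

Leg 1 (359°, 5.6 km): east 5.6 sin 359° = -0.10, north 5.6 cos 359° = 5.60
Leg 2 (021°, 3.6 km): east 3.6 sin 21° = 1.29, north 3.6 cos 21° = 3.36
Leg 3 (262°, 6.1 km): east 6.1 sin 262° = -6.04, north 6.1 cos 262° = -0.85
Net displacement: -4.85 east, 8.11 north. Direction back to start is (4.85, -8.11): bearing = atan2(4.85, -8.11) mod 360° = 149.13° ≈ 149°.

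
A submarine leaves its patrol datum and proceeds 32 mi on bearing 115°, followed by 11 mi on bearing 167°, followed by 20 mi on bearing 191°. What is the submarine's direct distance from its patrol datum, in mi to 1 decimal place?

51.9 mi

Leg 1 (115°, 32 mi): east 32 sin 115° = 29.00, north 32 cos 115° = -13.52
Leg 2 (167°, 11 mi): east 11 sin 167° = 2.47, north 11 cos 167° = -10.72
Leg 3 (191°, 20 mi): east 20 sin 191° = -3.82, north 20 cos 191° = -19.63
Net: 27.66 east, -43.87 north. Distance = √((27.66)² + (-43.87)²) = 51.866 mi.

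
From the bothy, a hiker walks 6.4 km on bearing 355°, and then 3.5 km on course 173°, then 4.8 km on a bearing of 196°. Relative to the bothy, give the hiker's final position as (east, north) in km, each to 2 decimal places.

Leg 1 (355°, 6.4 km): east 6.4 sin 355° = -0.56, north 6.4 cos 355° = 6.38
Leg 2 (173°, 3.5 km): east 3.5 sin 173° = 0.43, north 3.5 cos 173° = -3.47
Leg 3 (196°, 4.8 km): east 4.8 sin 196° = -1.32, north 4.8 cos 196° = -4.61
Summing: -1.45 km east, -1.71 km north → (-1.45, -1.71).

(-1.45, -1.71)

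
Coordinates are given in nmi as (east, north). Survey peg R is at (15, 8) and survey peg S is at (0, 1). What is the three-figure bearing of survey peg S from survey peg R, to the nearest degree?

245°

Δeast = 0 − 15 = -15.00; Δnorth = 1 − 8 = -7.00.
Bearing = atan2(Δeast, Δnorth) mod 360° = 244.98° ≈ 245°.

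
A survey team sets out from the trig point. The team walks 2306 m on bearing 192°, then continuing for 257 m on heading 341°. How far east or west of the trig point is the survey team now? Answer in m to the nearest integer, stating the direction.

Leg 1 (192°, 2306 m): east 2306 sin 192° = -479.44, north 2306 cos 192° = -2255.61
Leg 2 (341°, 257 m): east 257 sin 341° = -83.67, north 257 cos 341° = 243.00
Net east component: -563.12 m.

563 m west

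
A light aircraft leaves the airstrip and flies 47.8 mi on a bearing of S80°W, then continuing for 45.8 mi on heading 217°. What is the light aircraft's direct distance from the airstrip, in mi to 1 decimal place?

87.1 mi

Leg 1 (S80°W, 47.8 mi): east 47.8 sin 260° = -47.07, north 47.8 cos 260° = -8.30
Leg 2 (217°, 45.8 mi): east 45.8 sin 217° = -27.56, north 45.8 cos 217° = -36.58
Net: -74.64 east, -44.88 north. Distance = √((-74.64)² + (-44.88)²) = 87.090 mi.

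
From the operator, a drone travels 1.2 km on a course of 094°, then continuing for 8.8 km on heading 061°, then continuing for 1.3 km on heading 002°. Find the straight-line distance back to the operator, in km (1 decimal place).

Leg 1 (094°, 1.2 km): east 1.2 sin 94° = 1.20, north 1.2 cos 94° = -0.08
Leg 2 (061°, 8.8 km): east 8.8 sin 61° = 7.70, north 8.8 cos 61° = 4.27
Leg 3 (002°, 1.3 km): east 1.3 sin 2° = 0.05, north 1.3 cos 2° = 1.30
Net: 8.94 east, 5.48 north. Distance = √((8.94)² + (5.48)²) = 10.486 km.

10.5 km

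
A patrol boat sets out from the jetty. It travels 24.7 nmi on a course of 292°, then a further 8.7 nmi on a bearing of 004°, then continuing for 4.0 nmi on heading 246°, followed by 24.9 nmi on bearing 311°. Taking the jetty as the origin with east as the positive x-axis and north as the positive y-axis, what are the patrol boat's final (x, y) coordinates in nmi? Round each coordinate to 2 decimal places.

(-44.74, 32.64)

Leg 1 (292°, 24.7 nmi): east 24.7 sin 292° = -22.90, north 24.7 cos 292° = 9.25
Leg 2 (004°, 8.7 nmi): east 8.7 sin 4° = 0.61, north 8.7 cos 4° = 8.68
Leg 3 (246°, 4.0 nmi): east 4.0 sin 246° = -3.65, north 4.0 cos 246° = -1.63
Leg 4 (311°, 24.9 nmi): east 24.9 sin 311° = -18.79, north 24.9 cos 311° = 16.34
Summing: -44.74 nmi east, 32.64 nmi north → (-44.74, 32.64).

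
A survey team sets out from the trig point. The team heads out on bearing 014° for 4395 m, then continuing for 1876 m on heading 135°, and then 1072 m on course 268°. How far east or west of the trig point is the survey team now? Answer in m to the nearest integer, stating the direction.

Leg 1 (014°, 4395 m): east 4395 sin 14° = 1063.25, north 4395 cos 14° = 4264.45
Leg 2 (135°, 1876 m): east 1876 sin 135° = 1326.53, north 1876 cos 135° = -1326.53
Leg 3 (268°, 1072 m): east 1072 sin 268° = -1071.35, north 1072 cos 268° = -37.41
Net east component: 1318.43 m.

1318 m east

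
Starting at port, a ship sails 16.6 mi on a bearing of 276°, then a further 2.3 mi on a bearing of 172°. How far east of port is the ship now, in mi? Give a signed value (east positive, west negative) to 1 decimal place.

Leg 1 (276°, 16.6 mi): east 16.6 sin 276° = -16.51, north 16.6 cos 276° = 1.74
Leg 2 (172°, 2.3 mi): east 2.3 sin 172° = 0.32, north 2.3 cos 172° = -2.28
Net east component: -16.19 mi.

-16.2 mi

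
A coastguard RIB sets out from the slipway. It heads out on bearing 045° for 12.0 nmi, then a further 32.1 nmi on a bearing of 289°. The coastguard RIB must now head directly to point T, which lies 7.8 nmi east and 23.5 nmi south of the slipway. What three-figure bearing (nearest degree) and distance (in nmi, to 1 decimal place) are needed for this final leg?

Leg 1 (045°, 12.0 nmi): east 12.0 sin 45° = 8.49, north 12.0 cos 45° = 8.49
Leg 2 (289°, 32.1 nmi): east 32.1 sin 289° = -30.35, north 32.1 cos 289° = 10.45
Current position: (-21.87, 18.94). Target: (7.8, -23.5). Remaining: Δeast = 29.67, Δnorth = -42.44.
Bearing = atan2(29.67, -42.44) mod 360° = 145.04°; distance = √((29.67)² + (-42.44)²) = 51.777 nmi.

145°, 51.8 nmi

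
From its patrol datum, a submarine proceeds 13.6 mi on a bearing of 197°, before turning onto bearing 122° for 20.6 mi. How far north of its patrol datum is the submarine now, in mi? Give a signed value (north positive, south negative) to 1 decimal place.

Leg 1 (197°, 13.6 mi): east 13.6 sin 197° = -3.98, north 13.6 cos 197° = -13.01
Leg 2 (122°, 20.6 mi): east 20.6 sin 122° = 17.47, north 20.6 cos 122° = -10.92
Net north component: -23.92 mi.

-23.9 mi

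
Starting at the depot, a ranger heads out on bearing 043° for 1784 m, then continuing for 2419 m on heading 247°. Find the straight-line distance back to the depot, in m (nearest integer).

Leg 1 (043°, 1784 m): east 1784 sin 43° = 1216.69, north 1784 cos 43° = 1304.74
Leg 2 (247°, 2419 m): east 2419 sin 247° = -2226.70, north 2419 cos 247° = -945.18
Net: -1010.02 east, 359.56 north. Distance = √((-1010.02)² + (359.56)²) = 1072.107 m.

1072 m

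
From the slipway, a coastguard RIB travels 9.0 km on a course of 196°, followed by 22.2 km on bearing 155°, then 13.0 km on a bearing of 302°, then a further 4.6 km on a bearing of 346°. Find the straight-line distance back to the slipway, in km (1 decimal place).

18.2 km

Leg 1 (196°, 9.0 km): east 9.0 sin 196° = -2.48, north 9.0 cos 196° = -8.65
Leg 2 (155°, 22.2 km): east 22.2 sin 155° = 9.38, north 22.2 cos 155° = -20.12
Leg 3 (302°, 13.0 km): east 13.0 sin 302° = -11.02, north 13.0 cos 302° = 6.89
Leg 4 (346°, 4.6 km): east 4.6 sin 346° = -1.11, north 4.6 cos 346° = 4.46
Net: -5.24 east, -17.42 north. Distance = √((-5.24)² + (-17.42)²) = 18.189 km.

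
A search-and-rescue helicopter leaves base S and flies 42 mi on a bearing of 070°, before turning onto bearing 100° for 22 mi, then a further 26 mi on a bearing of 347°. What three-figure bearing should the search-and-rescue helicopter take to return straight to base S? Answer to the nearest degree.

237°

Leg 1 (070°, 42 mi): east 42 sin 70° = 39.47, north 42 cos 70° = 14.36
Leg 2 (100°, 22 mi): east 22 sin 100° = 21.67, north 22 cos 100° = -3.82
Leg 3 (347°, 26 mi): east 26 sin 347° = -5.85, north 26 cos 347° = 25.33
Net displacement: 55.28 east, 35.88 north. Direction back to start is (-55.28, -35.88): bearing = atan2(-55.28, -35.88) mod 360° = 237.02° ≈ 237°.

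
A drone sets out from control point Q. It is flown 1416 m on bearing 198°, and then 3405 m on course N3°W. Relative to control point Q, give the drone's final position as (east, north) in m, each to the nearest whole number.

(-616, 2054)

Leg 1 (198°, 1416 m): east 1416 sin 198° = -437.57, north 1416 cos 198° = -1346.70
Leg 2 (N3°W, 3405 m): east 3405 sin 357° = -178.20, north 3405 cos 357° = 3400.33
Summing: -615.77 m east, 2053.64 m north → (-616, 2054).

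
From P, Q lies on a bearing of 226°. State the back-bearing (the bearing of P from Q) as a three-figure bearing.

046°

Back-bearing = 226° − 180° = 046°.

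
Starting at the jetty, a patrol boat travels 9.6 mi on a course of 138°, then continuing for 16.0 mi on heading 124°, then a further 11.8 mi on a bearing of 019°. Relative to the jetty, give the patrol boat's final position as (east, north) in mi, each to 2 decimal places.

Leg 1 (138°, 9.6 mi): east 9.6 sin 138° = 6.42, north 9.6 cos 138° = -7.13
Leg 2 (124°, 16.0 mi): east 16.0 sin 124° = 13.26, north 16.0 cos 124° = -8.95
Leg 3 (019°, 11.8 mi): east 11.8 sin 19° = 3.84, north 11.8 cos 19° = 11.16
Summing: 23.53 mi east, -4.92 mi north → (23.53, -4.92).

(23.53, -4.92)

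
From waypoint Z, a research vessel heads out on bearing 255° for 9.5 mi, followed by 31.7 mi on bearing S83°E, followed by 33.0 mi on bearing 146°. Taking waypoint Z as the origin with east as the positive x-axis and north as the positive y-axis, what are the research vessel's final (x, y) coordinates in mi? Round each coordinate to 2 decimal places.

Leg 1 (255°, 9.5 mi): east 9.5 sin 255° = -9.18, north 9.5 cos 255° = -2.46
Leg 2 (S83°E, 31.7 mi): east 31.7 sin 97° = 31.46, north 31.7 cos 97° = -3.86
Leg 3 (146°, 33.0 mi): east 33.0 sin 146° = 18.45, north 33.0 cos 146° = -27.36
Summing: 40.74 mi east, -33.68 mi north → (40.74, -33.68).

(40.74, -33.68)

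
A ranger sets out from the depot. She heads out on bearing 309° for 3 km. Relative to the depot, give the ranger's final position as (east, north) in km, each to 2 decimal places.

(-2.33, 1.89)

Leg 1 (309°, 3 km): east 3 sin 309° = -2.33, north 3 cos 309° = 1.89
Summing: -2.33 km east, 1.89 km north → (-2.33, 1.89).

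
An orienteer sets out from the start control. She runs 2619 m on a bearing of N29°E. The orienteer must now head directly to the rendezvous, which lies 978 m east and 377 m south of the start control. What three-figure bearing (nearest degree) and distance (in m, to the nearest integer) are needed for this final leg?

Leg 1 (N29°E, 2619 m): east 2619 sin 29° = 1269.72, north 2619 cos 29° = 2290.63
Current position: (1269.72, 2290.63). Target: (978, -377). Remaining: Δeast = -291.72, Δnorth = -2667.63.
Bearing = atan2(-291.72, -2667.63) mod 360° = 186.24°; distance = √((-291.72)² + (-2667.63)²) = 2683.532 m.

186°, 2684 m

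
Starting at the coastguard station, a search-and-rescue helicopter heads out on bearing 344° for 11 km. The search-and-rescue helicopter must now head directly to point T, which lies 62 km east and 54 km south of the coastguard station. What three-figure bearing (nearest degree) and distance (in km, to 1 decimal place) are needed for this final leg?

Leg 1 (344°, 11 km): east 11 sin 344° = -3.03, north 11 cos 344° = 10.57
Current position: (-3.03, 10.57). Target: (62, -54). Remaining: Δeast = 65.03, Δnorth = -64.57.
Bearing = atan2(65.03, -64.57) mod 360° = 134.80°; distance = √((65.03)² + (-64.57)²) = 91.646 km.

135°, 91.6 km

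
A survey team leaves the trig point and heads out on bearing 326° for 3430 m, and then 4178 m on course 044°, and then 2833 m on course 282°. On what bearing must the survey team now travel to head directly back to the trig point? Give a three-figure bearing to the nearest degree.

Leg 1 (326°, 3430 m): east 3430 sin 326° = -1918.03, north 3430 cos 326° = 2843.60
Leg 2 (044°, 4178 m): east 4178 sin 44° = 2902.28, north 4178 cos 44° = 3005.40
Leg 3 (282°, 2833 m): east 2833 sin 282° = -2771.09, north 2833 cos 282° = 589.01
Net displacement: -1786.84 east, 6438.01 north. Direction back to start is (1786.84, -6438.01): bearing = atan2(1786.84, -6438.01) mod 360° = 164.49° ≈ 164°.

164°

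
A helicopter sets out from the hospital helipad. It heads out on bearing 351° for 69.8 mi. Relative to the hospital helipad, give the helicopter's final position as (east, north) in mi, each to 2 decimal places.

(-10.92, 68.94)

Leg 1 (351°, 69.8 mi): east 69.8 sin 351° = -10.92, north 69.8 cos 351° = 68.94
Summing: -10.92 mi east, 68.94 mi north → (-10.92, 68.94).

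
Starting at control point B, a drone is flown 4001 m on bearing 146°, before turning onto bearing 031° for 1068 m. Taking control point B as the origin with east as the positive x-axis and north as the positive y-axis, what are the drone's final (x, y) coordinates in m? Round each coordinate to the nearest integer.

(2787, -2402)

Leg 1 (146°, 4001 m): east 4001 sin 146° = 2237.33, north 4001 cos 146° = -3316.98
Leg 2 (031°, 1068 m): east 1068 sin 31° = 550.06, north 1068 cos 31° = 915.45
Summing: 2787.39 m east, -2401.52 m north → (2787, -2402).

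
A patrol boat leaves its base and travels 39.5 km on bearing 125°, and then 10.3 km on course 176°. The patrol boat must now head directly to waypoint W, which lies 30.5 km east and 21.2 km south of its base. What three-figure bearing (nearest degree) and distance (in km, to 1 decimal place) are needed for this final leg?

348°, 12.0 km

Leg 1 (125°, 39.5 km): east 39.5 sin 125° = 32.36, north 39.5 cos 125° = -22.66
Leg 2 (176°, 10.3 km): east 10.3 sin 176° = 0.72, north 10.3 cos 176° = -10.27
Current position: (33.07, -32.93). Target: (30.5, -21.2). Remaining: Δeast = -2.57, Δnorth = 11.73.
Bearing = atan2(-2.57, 11.73) mod 360° = 347.62°; distance = √((-2.57)² + (11.73)²) = 12.010 km.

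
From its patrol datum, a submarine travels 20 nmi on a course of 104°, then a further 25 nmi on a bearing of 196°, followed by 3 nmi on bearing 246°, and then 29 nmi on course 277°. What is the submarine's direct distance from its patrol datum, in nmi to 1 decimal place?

32.7 nmi

Leg 1 (104°, 20 nmi): east 20 sin 104° = 19.41, north 20 cos 104° = -4.84
Leg 2 (196°, 25 nmi): east 25 sin 196° = -6.89, north 25 cos 196° = -24.03
Leg 3 (246°, 3 nmi): east 3 sin 246° = -2.74, north 3 cos 246° = -1.22
Leg 4 (277°, 29 nmi): east 29 sin 277° = -28.78, north 29 cos 277° = 3.53
Net: -19.01 east, -26.56 north. Distance = √((-19.01)² + (-26.56)²) = 32.659 nmi.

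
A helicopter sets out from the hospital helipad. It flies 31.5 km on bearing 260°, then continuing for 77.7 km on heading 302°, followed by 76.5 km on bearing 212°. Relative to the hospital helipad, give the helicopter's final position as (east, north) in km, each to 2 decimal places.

(-137.45, -29.17)

Leg 1 (260°, 31.5 km): east 31.5 sin 260° = -31.02, north 31.5 cos 260° = -5.47
Leg 2 (302°, 77.7 km): east 77.7 sin 302° = -65.89, north 77.7 cos 302° = 41.17
Leg 3 (212°, 76.5 km): east 76.5 sin 212° = -40.54, north 76.5 cos 212° = -64.88
Summing: -137.45 km east, -29.17 km north → (-137.45, -29.17).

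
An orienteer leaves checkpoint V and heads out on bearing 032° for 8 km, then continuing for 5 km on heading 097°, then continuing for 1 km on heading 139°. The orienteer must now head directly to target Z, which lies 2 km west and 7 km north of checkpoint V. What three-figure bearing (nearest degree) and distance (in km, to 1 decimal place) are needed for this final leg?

278°, 12.0 km

Leg 1 (032°, 8 km): east 8 sin 32° = 4.24, north 8 cos 32° = 6.78
Leg 2 (097°, 5 km): east 5 sin 97° = 4.96, north 5 cos 97° = -0.61
Leg 3 (139°, 1 km): east 1 sin 139° = 0.66, north 1 cos 139° = -0.75
Current position: (9.86, 5.42). Target: (-2, 7). Remaining: Δeast = -11.86, Δnorth = 1.58.
Bearing = atan2(-11.86, 1.58) mod 360° = 277.59°; distance = √((-11.86)² + (1.58)²) = 11.963 km.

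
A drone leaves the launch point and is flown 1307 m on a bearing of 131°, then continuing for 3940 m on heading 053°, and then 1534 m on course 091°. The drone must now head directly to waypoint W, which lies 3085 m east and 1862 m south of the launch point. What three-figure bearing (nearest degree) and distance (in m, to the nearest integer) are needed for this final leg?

Leg 1 (131°, 1307 m): east 1307 sin 131° = 986.41, north 1307 cos 131° = -857.47
Leg 2 (053°, 3940 m): east 3940 sin 53° = 3146.62, north 3940 cos 53° = 2371.15
Leg 3 (091°, 1534 m): east 1534 sin 91° = 1533.77, north 1534 cos 91° = -26.77
Current position: (5666.80, 1486.91). Target: (3085, -1862). Remaining: Δeast = -2581.80, Δnorth = -3348.91.
Bearing = atan2(-2581.80, -3348.91) mod 360° = 217.63°; distance = √((-2581.80)² + (-3348.91)²) = 4228.577 m.

218°, 4229 m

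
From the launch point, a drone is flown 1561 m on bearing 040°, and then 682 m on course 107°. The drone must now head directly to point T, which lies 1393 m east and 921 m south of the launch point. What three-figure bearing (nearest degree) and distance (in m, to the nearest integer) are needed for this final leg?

Leg 1 (040°, 1561 m): east 1561 sin 40° = 1003.39, north 1561 cos 40° = 1195.80
Leg 2 (107°, 682 m): east 682 sin 107° = 652.20, north 682 cos 107° = -199.40
Current position: (1655.59, 996.40). Target: (1393, -921). Remaining: Δeast = -262.59, Δnorth = -1917.40.
Bearing = atan2(-262.59, -1917.40) mod 360° = 187.80°; distance = √((-262.59)² + (-1917.40)²) = 1935.296 m.

188°, 1935 m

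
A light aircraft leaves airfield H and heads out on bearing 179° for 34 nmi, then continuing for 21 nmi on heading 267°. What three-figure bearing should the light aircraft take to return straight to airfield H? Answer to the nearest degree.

030°

Leg 1 (179°, 34 nmi): east 34 sin 179° = 0.59, north 34 cos 179° = -33.99
Leg 2 (267°, 21 nmi): east 21 sin 267° = -20.97, north 21 cos 267° = -1.10
Net displacement: -20.38 east, -35.09 north. Direction back to start is (20.38, 35.09): bearing = atan2(20.38, 35.09) mod 360° = 30.14° ≈ 030°.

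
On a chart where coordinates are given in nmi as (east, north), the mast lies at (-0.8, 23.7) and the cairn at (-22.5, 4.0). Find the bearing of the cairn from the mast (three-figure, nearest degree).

Δeast = -22.5 − -0.8 = -21.70; Δnorth = 4.0 − 23.7 = -19.70.
Bearing = atan2(Δeast, Δnorth) mod 360° = 227.77° ≈ 228°.

228°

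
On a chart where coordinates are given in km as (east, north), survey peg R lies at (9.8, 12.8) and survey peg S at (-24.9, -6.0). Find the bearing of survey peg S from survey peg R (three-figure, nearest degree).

242°

Δeast = -24.9 − 9.8 = -34.70; Δnorth = -6.0 − 12.8 = -18.80.
Bearing = atan2(Δeast, Δnorth) mod 360° = 241.55° ≈ 242°.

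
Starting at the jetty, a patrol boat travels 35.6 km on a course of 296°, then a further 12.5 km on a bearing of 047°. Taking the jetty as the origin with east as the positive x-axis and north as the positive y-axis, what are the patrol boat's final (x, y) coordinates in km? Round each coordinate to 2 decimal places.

(-22.86, 24.13)

Leg 1 (296°, 35.6 km): east 35.6 sin 296° = -32.00, north 35.6 cos 296° = 15.61
Leg 2 (047°, 12.5 km): east 12.5 sin 47° = 9.14, north 12.5 cos 47° = 8.52
Summing: -22.86 km east, 24.13 km north → (-22.86, 24.13).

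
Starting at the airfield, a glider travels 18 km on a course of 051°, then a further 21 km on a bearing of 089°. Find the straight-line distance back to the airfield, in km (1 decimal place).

36.9 km

Leg 1 (051°, 18 km): east 18 sin 51° = 13.99, north 18 cos 51° = 11.33
Leg 2 (089°, 21 km): east 21 sin 89° = 21.00, north 21 cos 89° = 0.37
Net: 34.99 east, 11.69 north. Distance = √((34.99)² + (11.69)²) = 36.888 km.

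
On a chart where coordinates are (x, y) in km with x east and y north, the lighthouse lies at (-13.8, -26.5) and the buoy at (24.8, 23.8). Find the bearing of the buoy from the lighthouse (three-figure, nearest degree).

038°

Δeast = 24.8 − -13.8 = 38.60; Δnorth = 23.8 − -26.5 = 50.30.
Bearing = atan2(Δeast, Δnorth) mod 360° = 37.50° ≈ 038°.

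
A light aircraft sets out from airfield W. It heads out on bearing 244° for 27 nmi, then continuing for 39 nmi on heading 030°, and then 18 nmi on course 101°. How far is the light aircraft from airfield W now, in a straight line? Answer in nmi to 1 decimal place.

Leg 1 (244°, 27 nmi): east 27 sin 244° = -24.27, north 27 cos 244° = -11.84
Leg 2 (030°, 39 nmi): east 39 sin 30° = 19.50, north 39 cos 30° = 33.77
Leg 3 (101°, 18 nmi): east 18 sin 101° = 17.67, north 18 cos 101° = -3.43
Net: 12.90 east, 18.50 north. Distance = √((12.90)² + (18.50)²) = 22.558 nmi.

22.6 nmi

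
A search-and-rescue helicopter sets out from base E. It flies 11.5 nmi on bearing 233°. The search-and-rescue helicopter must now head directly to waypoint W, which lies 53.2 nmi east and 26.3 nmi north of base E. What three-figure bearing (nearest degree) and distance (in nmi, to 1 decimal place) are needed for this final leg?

Leg 1 (233°, 11.5 nmi): east 11.5 sin 233° = -9.18, north 11.5 cos 233° = -6.92
Current position: (-9.18, -6.92). Target: (53.2, 26.3). Remaining: Δeast = 62.38, Δnorth = 33.22.
Bearing = atan2(62.38, 33.22) mod 360° = 61.96°; distance = √((62.38)² + (33.22)²) = 70.678 nmi.

062°, 70.7 nmi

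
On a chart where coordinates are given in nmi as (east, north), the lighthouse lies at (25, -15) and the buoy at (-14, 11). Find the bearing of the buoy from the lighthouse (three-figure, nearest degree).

Δeast = -14 − 25 = -39.00; Δnorth = 11 − -15 = 26.00.
Bearing = atan2(Δeast, Δnorth) mod 360° = 303.69° ≈ 304°.

304°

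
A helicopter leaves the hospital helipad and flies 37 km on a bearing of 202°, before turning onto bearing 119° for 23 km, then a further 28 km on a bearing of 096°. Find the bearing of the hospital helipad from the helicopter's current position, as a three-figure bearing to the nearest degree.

325°

Leg 1 (202°, 37 km): east 37 sin 202° = -13.86, north 37 cos 202° = -34.31
Leg 2 (119°, 23 km): east 23 sin 119° = 20.12, north 23 cos 119° = -11.15
Leg 3 (096°, 28 km): east 28 sin 96° = 27.85, north 28 cos 96° = -2.93
Net displacement: 34.10 east, -48.38 north. Direction back to start is (-34.10, 48.38): bearing = atan2(-34.10, 48.38) mod 360° = 324.82° ≈ 325°.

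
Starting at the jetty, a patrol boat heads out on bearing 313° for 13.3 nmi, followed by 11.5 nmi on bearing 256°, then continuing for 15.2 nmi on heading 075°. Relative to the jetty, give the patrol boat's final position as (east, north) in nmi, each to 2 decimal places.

(-6.20, 10.22)

Leg 1 (313°, 13.3 nmi): east 13.3 sin 313° = -9.73, north 13.3 cos 313° = 9.07
Leg 2 (256°, 11.5 nmi): east 11.5 sin 256° = -11.16, north 11.5 cos 256° = -2.78
Leg 3 (075°, 15.2 nmi): east 15.2 sin 75° = 14.68, north 15.2 cos 75° = 3.93
Summing: -6.20 nmi east, 10.22 nmi north → (-6.20, 10.22).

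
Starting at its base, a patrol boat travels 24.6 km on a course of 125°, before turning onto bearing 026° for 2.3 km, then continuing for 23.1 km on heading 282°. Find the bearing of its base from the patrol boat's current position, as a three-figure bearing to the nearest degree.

011°

Leg 1 (125°, 24.6 km): east 24.6 sin 125° = 20.15, north 24.6 cos 125° = -14.11
Leg 2 (026°, 2.3 km): east 2.3 sin 26° = 1.01, north 2.3 cos 26° = 2.07
Leg 3 (282°, 23.1 km): east 23.1 sin 282° = -22.60, north 23.1 cos 282° = 4.80
Net displacement: -1.44 east, -7.24 north. Direction back to start is (1.44, 7.24): bearing = atan2(1.44, 7.24) mod 360° = 11.22° ≈ 011°.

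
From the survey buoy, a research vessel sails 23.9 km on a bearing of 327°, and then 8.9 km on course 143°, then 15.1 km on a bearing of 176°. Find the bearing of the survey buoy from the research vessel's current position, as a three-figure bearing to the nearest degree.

072°

Leg 1 (327°, 23.9 km): east 23.9 sin 327° = -13.02, north 23.9 cos 327° = 20.04
Leg 2 (143°, 8.9 km): east 8.9 sin 143° = 5.36, north 8.9 cos 143° = -7.11
Leg 3 (176°, 15.1 km): east 15.1 sin 176° = 1.05, north 15.1 cos 176° = -15.06
Net displacement: -6.61 east, -2.13 north. Direction back to start is (6.61, 2.13): bearing = atan2(6.61, 2.13) mod 360° = 72.16° ≈ 072°.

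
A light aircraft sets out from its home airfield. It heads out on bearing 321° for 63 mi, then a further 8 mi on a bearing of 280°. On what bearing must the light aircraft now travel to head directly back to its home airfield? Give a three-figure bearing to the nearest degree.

137°

Leg 1 (321°, 63 mi): east 63 sin 321° = -39.65, north 63 cos 321° = 48.96
Leg 2 (280°, 8 mi): east 8 sin 280° = -7.88, north 8 cos 280° = 1.39
Net displacement: -47.53 east, 50.35 north. Direction back to start is (47.53, -50.35): bearing = atan2(47.53, -50.35) mod 360° = 136.65° ≈ 137°.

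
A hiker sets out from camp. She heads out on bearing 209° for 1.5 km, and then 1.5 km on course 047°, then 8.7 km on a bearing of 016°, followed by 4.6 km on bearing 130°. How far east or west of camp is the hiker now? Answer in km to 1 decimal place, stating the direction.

Leg 1 (209°, 1.5 km): east 1.5 sin 209° = -0.73, north 1.5 cos 209° = -1.31
Leg 2 (047°, 1.5 km): east 1.5 sin 47° = 1.10, north 1.5 cos 47° = 1.02
Leg 3 (016°, 8.7 km): east 8.7 sin 16° = 2.40, north 8.7 cos 16° = 8.36
Leg 4 (130°, 4.6 km): east 4.6 sin 130° = 3.52, north 4.6 cos 130° = -2.96
Net east component: 6.29 km.

6.3 km east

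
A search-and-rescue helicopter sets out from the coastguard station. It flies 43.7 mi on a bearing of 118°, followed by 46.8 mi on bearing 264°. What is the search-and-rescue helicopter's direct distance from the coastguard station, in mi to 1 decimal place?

26.6 mi

Leg 1 (118°, 43.7 mi): east 43.7 sin 118° = 38.58, north 43.7 cos 118° = -20.52
Leg 2 (264°, 46.8 mi): east 46.8 sin 264° = -46.54, north 46.8 cos 264° = -4.89
Net: -7.96 east, -25.41 north. Distance = √((-7.96)² + (-25.41)²) = 26.625 mi.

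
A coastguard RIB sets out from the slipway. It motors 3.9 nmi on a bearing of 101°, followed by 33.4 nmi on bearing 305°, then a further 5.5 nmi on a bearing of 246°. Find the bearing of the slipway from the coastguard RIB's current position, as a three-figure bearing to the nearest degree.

120°

Leg 1 (101°, 3.9 nmi): east 3.9 sin 101° = 3.83, north 3.9 cos 101° = -0.74
Leg 2 (305°, 33.4 nmi): east 33.4 sin 305° = -27.36, north 33.4 cos 305° = 19.16
Leg 3 (246°, 5.5 nmi): east 5.5 sin 246° = -5.02, north 5.5 cos 246° = -2.24
Net displacement: -28.56 east, 16.18 north. Direction back to start is (28.56, -16.18): bearing = atan2(28.56, -16.18) mod 360° = 119.53° ≈ 120°.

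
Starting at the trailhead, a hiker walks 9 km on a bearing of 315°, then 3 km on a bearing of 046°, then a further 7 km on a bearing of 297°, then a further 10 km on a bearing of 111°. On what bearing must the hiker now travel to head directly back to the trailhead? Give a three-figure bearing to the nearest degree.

172°

Leg 1 (315°, 9 km): east 9 sin 315° = -6.36, north 9 cos 315° = 6.36
Leg 2 (046°, 3 km): east 3 sin 46° = 2.16, north 3 cos 46° = 2.08
Leg 3 (297°, 7 km): east 7 sin 297° = -6.24, north 7 cos 297° = 3.18
Leg 4 (111°, 10 km): east 10 sin 111° = 9.34, north 10 cos 111° = -3.58
Net displacement: -1.11 east, 8.04 north. Direction back to start is (1.11, -8.04): bearing = atan2(1.11, -8.04) mod 360° = 172.16° ≈ 172°.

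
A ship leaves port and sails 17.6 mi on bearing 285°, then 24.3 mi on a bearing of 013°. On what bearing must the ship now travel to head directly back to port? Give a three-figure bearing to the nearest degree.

158°

Leg 1 (285°, 17.6 mi): east 17.6 sin 285° = -17.00, north 17.6 cos 285° = 4.56
Leg 2 (013°, 24.3 mi): east 24.3 sin 13° = 5.47, north 24.3 cos 13° = 23.68
Net displacement: -11.53 east, 28.23 north. Direction back to start is (11.53, -28.23): bearing = atan2(11.53, -28.23) mod 360° = 157.78° ≈ 158°.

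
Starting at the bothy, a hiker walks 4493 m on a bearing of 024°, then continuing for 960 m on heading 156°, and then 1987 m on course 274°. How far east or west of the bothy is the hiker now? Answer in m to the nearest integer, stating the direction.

236 m east

Leg 1 (024°, 4493 m): east 4493 sin 24° = 1827.47, north 4493 cos 24° = 4104.56
Leg 2 (156°, 960 m): east 960 sin 156° = 390.47, north 960 cos 156° = -877.00
Leg 3 (274°, 1987 m): east 1987 sin 274° = -1982.16, north 1987 cos 274° = 138.61
Net east component: 235.78 m.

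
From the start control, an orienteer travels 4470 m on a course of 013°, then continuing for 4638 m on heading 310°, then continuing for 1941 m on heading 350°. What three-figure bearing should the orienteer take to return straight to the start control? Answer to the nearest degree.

163°

Leg 1 (013°, 4470 m): east 4470 sin 13° = 1005.53, north 4470 cos 13° = 4355.43
Leg 2 (310°, 4638 m): east 4638 sin 310° = -3552.91, north 4638 cos 310° = 2981.25
Leg 3 (350°, 1941 m): east 1941 sin 350° = -337.05, north 1941 cos 350° = 1911.51
Net displacement: -2884.43 east, 9248.19 north. Direction back to start is (2884.43, -9248.19): bearing = atan2(2884.43, -9248.19) mod 360° = 162.68° ≈ 163°.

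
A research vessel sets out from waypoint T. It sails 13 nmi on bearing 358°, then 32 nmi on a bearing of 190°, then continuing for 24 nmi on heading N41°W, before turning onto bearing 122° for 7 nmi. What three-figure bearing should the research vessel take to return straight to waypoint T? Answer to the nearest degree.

075°

Leg 1 (358°, 13 nmi): east 13 sin 358° = -0.45, north 13 cos 358° = 12.99
Leg 2 (190°, 32 nmi): east 32 sin 190° = -5.56, north 32 cos 190° = -31.51
Leg 3 (N41°W, 24 nmi): east 24 sin 319° = -15.75, north 24 cos 319° = 18.11
Leg 4 (122°, 7 nmi): east 7 sin 122° = 5.94, north 7 cos 122° = -3.71
Net displacement: -15.82 east, -4.12 north. Direction back to start is (15.82, 4.12): bearing = atan2(15.82, 4.12) mod 360° = 75.41° ≈ 075°.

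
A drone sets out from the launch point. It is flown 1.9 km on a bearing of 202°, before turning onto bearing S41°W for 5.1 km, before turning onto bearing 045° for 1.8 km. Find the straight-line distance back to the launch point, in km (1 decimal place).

5.2 km

Leg 1 (202°, 1.9 km): east 1.9 sin 202° = -0.71, north 1.9 cos 202° = -1.76
Leg 2 (S41°W, 5.1 km): east 5.1 sin 221° = -3.35, north 5.1 cos 221° = -3.85
Leg 3 (045°, 1.8 km): east 1.8 sin 45° = 1.27, north 1.8 cos 45° = 1.27
Net: -2.78 east, -4.34 north. Distance = √((-2.78)² + (-4.34)²) = 5.155 km.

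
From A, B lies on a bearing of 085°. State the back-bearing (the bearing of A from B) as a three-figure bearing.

265°

Back-bearing = 085° + 180° = 265°.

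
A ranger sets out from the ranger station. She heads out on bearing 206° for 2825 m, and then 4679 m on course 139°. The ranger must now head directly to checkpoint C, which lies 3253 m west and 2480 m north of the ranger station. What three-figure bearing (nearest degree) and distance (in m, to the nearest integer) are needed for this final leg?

Leg 1 (206°, 2825 m): east 2825 sin 206° = -1238.40, north 2825 cos 206° = -2539.09
Leg 2 (139°, 4679 m): east 4679 sin 139° = 3069.70, north 4679 cos 139° = -3531.29
Current position: (1831.30, -6070.38). Target: (-3253, 2480). Remaining: Δeast = -5084.30, Δnorth = 8550.38.
Bearing = atan2(-5084.30, 8550.38) mod 360° = 329.26°; distance = √((-5084.30)² + (8550.38)²) = 9947.819 m.

329°, 9948 m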